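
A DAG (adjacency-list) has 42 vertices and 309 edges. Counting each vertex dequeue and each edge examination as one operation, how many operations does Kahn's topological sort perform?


V = 42 (vertex processing)
E = 309 (edge processing)
V + E = 42 + 309 = 351


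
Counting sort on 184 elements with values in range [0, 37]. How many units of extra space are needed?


Output array size: 184 (to store sorted result)
Count array size: 38 (one slot per possible value, range 0 to 37)
Total extra space = 184 + 38 = 222


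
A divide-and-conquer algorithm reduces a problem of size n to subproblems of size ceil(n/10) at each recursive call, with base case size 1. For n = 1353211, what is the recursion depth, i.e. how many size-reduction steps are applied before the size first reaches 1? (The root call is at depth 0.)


Each step divides the size by 10 (rounding up); after k steps the size is ceil(n/10^k), which equals 1 exactly when 10^k >= n.
So the depth is the smallest k with 10^k >= 1353211, i.e. ceil(log_10(1353211)).
10^6 = 1000000 < 1353211 <= 10000000 = 10^7
Recursion depth = 7


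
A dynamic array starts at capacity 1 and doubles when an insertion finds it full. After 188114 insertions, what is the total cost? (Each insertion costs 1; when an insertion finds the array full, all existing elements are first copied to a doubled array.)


Insertion cost: 188114 (one per element)
Resizes occur just before inserting elements 2, 3, 5, 9, ...
Elements copied at each resize: 1 + 2 + 4 + 8 + 16 + 32 + 64 + 128 + 256 + 512 + 1024 + 2048 + 4096 + 8192 + 16384 + 32768 + 65536 + 131072
Sum of copies = 262143 (geometric series: 2^k - 1)
Total = 188114 + 262143 = 450257


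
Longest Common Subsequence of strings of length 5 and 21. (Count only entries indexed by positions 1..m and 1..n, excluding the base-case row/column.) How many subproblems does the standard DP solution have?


DP table indexed by positions in both strings.
First string: 5 positions
Second string: 21 positions
Total = 5 * 21 = 105


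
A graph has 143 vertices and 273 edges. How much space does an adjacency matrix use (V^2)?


Adjacency matrix: V x V grid of entries
Space = V^2 = 143^2 = 143 * 143 = 20449


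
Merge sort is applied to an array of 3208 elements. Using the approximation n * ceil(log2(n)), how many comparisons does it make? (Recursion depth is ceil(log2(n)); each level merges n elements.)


Merge sort divides the array into halves recursively.
Number of levels = ceil(log2(3208)) = 12
At each level, approximately n = 3208 comparisons are needed for merging.
Total comparisons ~ n * ceil(log2(n)) = 3208 * 12 = 38496


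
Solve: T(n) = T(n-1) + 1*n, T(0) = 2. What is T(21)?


Expanding the recurrence:
T(21) = T(20) + 1*21
       = T(19) + 1*20 + 1*21
       ...
       = T(0) + 1*(1 + 2 + ... + 21)
       = 2 + 1 * 21*22/2
       = 2 + 1 * 231
       = 2 + 231 = 233


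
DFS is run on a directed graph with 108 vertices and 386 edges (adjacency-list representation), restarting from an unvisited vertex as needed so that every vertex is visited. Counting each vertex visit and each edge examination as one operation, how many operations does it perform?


A full DFS traversal processes each vertex exactly once (push/pop on stack).
Each directed edge is examined once.
V = 108, E = 386
V + E = 494


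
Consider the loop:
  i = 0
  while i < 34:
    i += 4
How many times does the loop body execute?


Starting at i = 0, each iteration adds 4.
Iterations until i >= 34:
  Iteration 1: i = 0 -> i = 4
  Iteration 2: i = 4 -> i = 8
  Iteration 3: i = 8 -> i = 12
  Iteration 4: i = 12 -> i = 16
  Iteration 5: i = 16 -> i = 20
  Iteration 6: i = 20 -> i = 24
  Iteration 7: i = 24 -> i = 28
  Iteration 8: i = 28 -> i = 32
  ... continuing ...
Total iterations = ceil(34/4) = 9


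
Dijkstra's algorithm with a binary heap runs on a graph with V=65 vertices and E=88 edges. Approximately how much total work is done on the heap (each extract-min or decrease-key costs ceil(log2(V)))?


Dijkstra with a binary heap: each vertex is extracted once, each edge may relax once.
Each heap operation costs O(log V).
V + E = 65 + 88 = 153
ceil(log2(65)) = 7 (since 2^6 = 64 < 65 <= 128 = 2^7)
Total heap work = (V+E) * ceil(log2(V)) = 153 * 7 = 1071


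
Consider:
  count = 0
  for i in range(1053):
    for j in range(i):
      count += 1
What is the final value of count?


For each i, the inner loop runs i times:
  i=0: inner runs 0 times
  i=1: inner runs 1 time
  i=2: inner runs 2 times
  i=3: inner runs 3 times
  i=4: inner runs 4 times
  i=5: inner runs 5 times
  i=6: inner runs 6 times
  i=7: inner runs 7 times
  ...
Total = 0 + 1 + 2 + ... + 1052 = 1053*(1053-1)/2 = 553878


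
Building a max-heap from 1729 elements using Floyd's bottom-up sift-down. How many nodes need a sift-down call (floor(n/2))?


In a heap of 1729 elements (0-indexed array):
  Last element index: 1728
  Parent of last element: floor((1728 - 1) / 2) = 863
  Internal nodes: indices 0 to 863
  Count = floor(1729/2) = 864


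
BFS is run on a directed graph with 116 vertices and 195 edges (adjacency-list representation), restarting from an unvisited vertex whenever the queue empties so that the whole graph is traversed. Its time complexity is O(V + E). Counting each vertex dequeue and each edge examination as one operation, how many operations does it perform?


A full BFS traversal dequeues each vertex exactly once and examines each directed edge exactly once.
V = 116 (vertex processing cost)
E = 195 (edge examination cost)
Total operations proportional to V + E = 116 + 195 = 311


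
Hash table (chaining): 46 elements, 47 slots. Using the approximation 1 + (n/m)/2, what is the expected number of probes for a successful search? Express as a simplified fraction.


Computing expected probes:
alpha = 46/47
= 1 + alpha/2
= 1 + 46/(2*47)
= (2*47 + 46) / (2*47)
= 140/94 = 70/47


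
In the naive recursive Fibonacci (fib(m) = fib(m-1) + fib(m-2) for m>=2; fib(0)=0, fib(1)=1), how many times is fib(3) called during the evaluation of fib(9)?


Let N(m) = number of times fib(m) is called while evaluating fib(9).
N(9) = 1 (the initial call).
N(8) = 1 (only fib(9) calls it).
For 1 <= m <= 7: fib(m) is called by fib(m+1) and fib(m+2), so
  N(m) = N(m+1) + N(m+2).
fib(0) is called only by fib(2), so N(0) = N(2).
Walk down from m=9:
  N(9)=1, N(8)=1, N(7)=2, N(6)=3, N(5)=5, N(4)=8, N(3)=13
N(3) = 13


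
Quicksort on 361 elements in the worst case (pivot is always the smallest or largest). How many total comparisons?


In the worst case, each partition step picks the worst pivot:
  Partition 1: 360 comparisons (n-1 elements to compare)
  Partition 2: 359 comparisons
  Partition 3: 358 comparisons
  Partition 4: 357 comparisons
  Partition 5: 356 comparisons
  ...
  Last partition: 0 comparisons
Total = (n-1) + (n-2) + ... + 1 + 0 = n*(n-1)/2
= 361*360/2 = 64980


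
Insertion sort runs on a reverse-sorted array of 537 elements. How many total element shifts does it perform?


Sum of shifts = 1 + 2 + 3 + ... + 536
= 537 * 536 / 2
= 287832 / 2
= 143916


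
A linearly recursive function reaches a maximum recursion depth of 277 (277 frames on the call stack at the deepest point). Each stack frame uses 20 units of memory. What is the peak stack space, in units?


Maximum recursion depth = 277 frames
Memory per frame = 20 units
Total stack space = depth * frame_size
= 277 * 20 = 5540


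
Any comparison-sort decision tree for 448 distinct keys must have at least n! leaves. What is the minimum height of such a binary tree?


A binary decision tree of height h has at most 2^h leaves and needs at least n! of them, so h >= ceil(log2(n!)).
448! is far too large to multiply out, so use Stirling's series:
  ln(n!) ~ n ln n - n + (1/2) ln(2 pi n) + 1/(12n)  (error below 1/(360 n^3), negligible here)
  ln(448) = 6.1047932
  n ln n = 448 * 6.1047932 = 2734.9474
  (1/2) ln(2 pi * 448) = (1/2) ln(2814.8670) = 3.9713
  1/(12*448) = 0.0002
  ln(448!) ~ 2734.9474 - 448 + 3.9713 + 0.0002 = 2290.9189
Convert to base 2: log2(448!) = 2290.9189 / ln 2 = 2290.9189 / 0.69314718 = 3305.0973
ceil(3305.0973) = 3306


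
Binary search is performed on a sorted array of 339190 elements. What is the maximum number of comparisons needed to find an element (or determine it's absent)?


Binary search halves the search space each comparison:
  Step 1: search space = 339190 -> 169595
  Step 2: search space = 169595 -> 84797
  Step 3: search space = 84797 -> 42398
  Step 4: search space = 42398 -> 21199
  Step 5: search space = 21199 -> 10599
  Step 6: search space = 10599 -> 5299
  Step 7: search space = 5299 -> 2649
  Step 8: search space = 2649 -> 1324
  Step 9: search space = 1324 -> 662
  Step 10: search space = 662 -> 331
  Step 11: search space = 331 -> 165
  Step 12: search space = 165 -> 82
  Step 13: search space = 82 -> 41
  Step 14: search space = 41 -> 20
  Step 15: search space = 20 -> 10
  Step 16: search space = 10 -> 5
  Step 17: search space = 5 -> 2
  Step 18: search space = 2 -> 1
  Step 19: search space = 1 (final check)
Maximum comparisons = floor(log2(339190)) + 1 = 18 + 1 = 19


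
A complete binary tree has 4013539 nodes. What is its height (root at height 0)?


In a complete binary tree, level k holds nodes 2^k .. 2^(k+1)-1 (1-indexed).
Height = floor(log2(n)) = floor(log2(4013539)) = 21
Check: 2^21 = 2097152 <= 4013539 < 4194304 = 2^22


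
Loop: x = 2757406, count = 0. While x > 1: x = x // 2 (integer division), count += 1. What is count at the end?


The variable x halves each step:
x = 2757406 -> 1378703 -> 689351 -> 344675 -> 172337 -> 86168 -> 43084 -> 21542 -> 10771 -> 5385 -> 2692 -> 1346 -> 673 -> 336 -> 168 -> 84 -> 42 -> 21 -> 10 -> 5 -> 2 -> 1
Number of halvings = floor(log2(2757406)) = 21


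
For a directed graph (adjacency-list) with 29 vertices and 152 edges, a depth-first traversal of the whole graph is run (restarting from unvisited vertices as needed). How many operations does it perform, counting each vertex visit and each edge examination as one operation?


A full DFS traversal visits each vertex once and examines each edge once.
V = 29
E = 152
Sum = 29 + 152 = 181


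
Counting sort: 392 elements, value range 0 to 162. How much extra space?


n = 392 (output array)
k = 163 (count array for 163 distinct values)
Extra space = 392 + 163 = 555


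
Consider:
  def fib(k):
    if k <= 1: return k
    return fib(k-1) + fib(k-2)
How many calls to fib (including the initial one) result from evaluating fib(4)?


Let C(m) = total calls to evaluate fib(m). Then C(0)=C(1)=1, and
C(m) = 1 + C(m-1) + C(m-2) for m >= 2.
Build the table (each entry = 1 + previous two):
  C(0) = 1
  C(1) = 1
  C(2) = 1 + 1 + 1 = 3
  C(3) = 1 + 3 + 1 = 5
  C(4) = 1 + 5 + 3 = 9
Total calls for fib(4) = 9


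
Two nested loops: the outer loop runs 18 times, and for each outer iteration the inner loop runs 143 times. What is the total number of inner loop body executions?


Outer loop: 18 iterations
Inner loop: 143 iterations per outer iteration
Total = 18 * 143 = 2574


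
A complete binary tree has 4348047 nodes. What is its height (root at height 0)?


In a complete binary tree, level k holds nodes 2^k .. 2^(k+1)-1 (1-indexed).
Height = floor(log2(n)) = floor(log2(4348047)) = 22
Check: 2^22 = 4194304 <= 4348047 < 8388608 = 2^23


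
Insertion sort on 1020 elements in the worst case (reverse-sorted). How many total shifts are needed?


In the worst case (reverse-sorted), each element shifts past all previous:
  Element 1: 1 shifts
  Element 2: 2 shifts
  Element 3: 3 shifts
  Element 4: 4 shifts
  Element 5: 5 shifts
  ...
  Element 1019: 1019 shifts
Total = 1 + 2 + ... + 1019
= 1020*(1020-1)/2 = 519690


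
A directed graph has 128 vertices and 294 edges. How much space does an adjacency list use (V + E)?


Adjacency list: one list head per vertex + one entry per edge
Vertex heads: 128
Edge entries: 294
Total = 128 + 294 = 422


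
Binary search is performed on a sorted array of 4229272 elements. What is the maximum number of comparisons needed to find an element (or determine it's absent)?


Binary search halves the search space each comparison:
  Step 1: search space = 4229272 -> 2114636
  Step 2: search space = 2114636 -> 1057318
  Step 3: search space = 1057318 -> 528659
  Step 4: search space = 528659 -> 264329
  Step 5: search space = 264329 -> 132164
  Step 6: search space = 132164 -> 66082
  Step 7: search space = 66082 -> 33041
  Step 8: search space = 33041 -> 16520
  Step 9: search space = 16520 -> 8260
  Step 10: search space = 8260 -> 4130
  Step 11: search space = 4130 -> 2065
  Step 12: search space = 2065 -> 1032
  Step 13: search space = 1032 -> 516
  Step 14: search space = 516 -> 258
  Step 15: search space = 258 -> 129
  Step 16: search space = 129 -> 64
  Step 17: search space = 64 -> 32
  Step 18: search space = 32 -> 16
  Step 19: search space = 16 -> 8
  Step 20: search space = 8 -> 4
  Step 21: search space = 4 -> 2
  Step 22: search space = 2 -> 1
  Step 23: search space = 1 (final check)
Maximum comparisons = floor(log2(4229272)) + 1 = 22 + 1 = 23


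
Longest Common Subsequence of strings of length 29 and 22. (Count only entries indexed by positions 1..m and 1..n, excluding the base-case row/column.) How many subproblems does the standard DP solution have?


DP table indexed by positions in both strings.
First string: 29 positions
Second string: 22 positions
Total = 29 * 22 = 638


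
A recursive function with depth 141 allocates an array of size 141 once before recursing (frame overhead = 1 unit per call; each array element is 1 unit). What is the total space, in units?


Array allocation: 141 units (allocated once)
Stack frames: 141 deep * 1 per frame = 141 units
Total = 141 + 141 = 282


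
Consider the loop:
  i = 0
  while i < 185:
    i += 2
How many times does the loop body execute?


Starting at i = 0, each iteration adds 2.
Iterations until i >= 185:
  Iteration 1: i = 0 -> i = 2
  Iteration 2: i = 2 -> i = 4
  Iteration 3: i = 4 -> i = 6
  Iteration 4: i = 6 -> i = 8
  Iteration 5: i = 8 -> i = 10
  Iteration 6: i = 10 -> i = 12
  Iteration 7: i = 12 -> i = 14
  Iteration 8: i = 14 -> i = 16
  ... continuing ...
Total iterations = ceil(185/2) = 93


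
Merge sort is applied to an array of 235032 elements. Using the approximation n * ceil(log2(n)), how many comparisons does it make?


Merge sort divides the array into halves recursively.
Number of levels = ceil(log2(235032)) = 18
At each level, approximately n = 235032 comparisons are needed for merging.
Total comparisons ~ n * ceil(log2(n)) = 235032 * 18 = 4230576


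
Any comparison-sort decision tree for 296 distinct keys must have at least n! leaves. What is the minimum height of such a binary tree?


A binary decision tree of height h has at most 2^h leaves and needs at least n! of them, so h >= ceil(log2(n!)).
296! is far too large to multiply out, so use Stirling's series:
  ln(n!) ~ n ln n - n + (1/2) ln(2 pi n) + 1/(12n)  (error below 1/(360 n^3), negligible here)
  ln(296) = 5.6903595
  n ln n = 296 * 5.6903595 = 1684.3464
  (1/2) ln(2 pi * 296) = (1/2) ln(1859.8229) = 3.7641
  1/(12*296) = 0.0003
  ln(296!) ~ 1684.3464 - 296 + 3.7641 + 0.0003 = 1392.1108
Convert to base 2: log2(296!) = 1392.1108 / ln 2 = 1392.1108 / 0.69314718 = 2008.3913
ceil(2008.3913) = 2009


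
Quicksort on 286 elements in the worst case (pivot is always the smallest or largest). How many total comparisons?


In the worst case, each partition step picks the worst pivot:
  Partition 1: 285 comparisons (n-1 elements to compare)
  Partition 2: 284 comparisons
  Partition 3: 283 comparisons
  Partition 4: 282 comparisons
  Partition 5: 281 comparisons
  ...
  Last partition: 0 comparisons
Total = (n-1) + (n-2) + ... + 1 + 0 = n*(n-1)/2
= 286*285/2 = 40755


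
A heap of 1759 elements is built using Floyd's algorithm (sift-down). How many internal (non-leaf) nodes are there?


Leaf nodes occupy roughly half the array.
Sift-down is called for each internal node, starting from the last one.
Internal nodes = floor(n/2) = floor(1759/2) = 879


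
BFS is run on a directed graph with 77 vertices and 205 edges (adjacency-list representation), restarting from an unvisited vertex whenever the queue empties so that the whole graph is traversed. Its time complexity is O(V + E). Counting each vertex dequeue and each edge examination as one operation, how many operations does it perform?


A full BFS traversal dequeues each vertex exactly once and examines each directed edge exactly once.
V = 77 (vertex processing cost)
E = 205 (edge examination cost)
Total operations proportional to V + E = 77 + 205 = 282


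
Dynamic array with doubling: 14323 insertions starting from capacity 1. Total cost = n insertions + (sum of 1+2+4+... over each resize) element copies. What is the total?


n = 14323
Insertion costs: 14323
Resizes copy 1, 2, 4, ... up to the largest power of 2 that is <= n-1 = 14322, i.e. 8192.
Copy costs = 1 + 2 + 4 + 8 + 16 + 32 + 64 + 128 + 256 + 512 + 1024 + 2048 + 4096 + 8192 = 16383
Total = 14323 + 16383 = 30706


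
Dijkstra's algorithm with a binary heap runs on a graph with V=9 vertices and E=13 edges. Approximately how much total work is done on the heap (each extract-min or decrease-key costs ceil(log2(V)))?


Dijkstra with a binary heap: each vertex is extracted once, each edge may relax once.
Each heap operation costs O(log V).
V + E = 9 + 13 = 22
ceil(log2(9)) = 4 (since 2^3 = 8 < 9 <= 16 = 2^4)
Total heap work = (V+E) * ceil(log2(V)) = 22 * 4 = 88


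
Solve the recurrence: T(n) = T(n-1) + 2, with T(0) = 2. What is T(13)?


Unrolling the recurrence:
T(13) = T(12) + 2
       = T(11) + 2 + 2
       = T(10) + 2*3
       ...
       = T(0) + 2*13
       = 2 + 26 = 28


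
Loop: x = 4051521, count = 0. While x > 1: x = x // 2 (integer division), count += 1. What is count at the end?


The variable x halves each step:
x = 4051521 -> 2025760 -> 1012880 -> 506440 -> 253220 -> 126610 -> 63305 -> 31652 -> 15826 -> 7913 -> 3956 -> 1978 -> 989 -> 494 -> 247 -> 123 -> 61 -> 30 -> 15 -> 7 -> 3 -> 1
Number of halvings = floor(log2(4051521)) = 21


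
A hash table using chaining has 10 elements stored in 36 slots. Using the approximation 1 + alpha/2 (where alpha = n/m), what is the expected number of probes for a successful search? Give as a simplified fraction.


Load factor alpha = n/m = 10/36
Expected probes = 1 + alpha/2 = 1 + 10/(2*36)
= 1 + 10/72
= 72/72 + 10/72
= 82/72
Simplify: 41/36


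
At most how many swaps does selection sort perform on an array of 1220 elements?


Each of the 1219 passes places one element in its final position.
Pass 1: swap minimum into position 0
Pass 2: swap minimum of remaining into position 1
...
Pass 1219: last two elements, one swap
Maximum swaps = 1220 - 1 = 1219


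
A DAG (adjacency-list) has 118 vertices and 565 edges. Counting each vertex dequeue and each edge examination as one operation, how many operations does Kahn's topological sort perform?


V = 118 (vertex processing)
E = 565 (edge processing)
V + E = 118 + 565 = 683


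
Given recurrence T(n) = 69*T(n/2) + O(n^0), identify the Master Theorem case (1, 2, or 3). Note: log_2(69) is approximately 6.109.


Master Theorem parameters: a=69, b=2, c=0
log_b(a) = 6.109
Compare b^c with a: 2^0 = 1 < 69, so c < log_b(a).
Comparing c=0 vs log_b(a)=6.109:
0 < 6.109 => Case 1
Result: T(n) = O(n^(log_2 69)) ~ O(n^6.109)
Master Theorem case = 1


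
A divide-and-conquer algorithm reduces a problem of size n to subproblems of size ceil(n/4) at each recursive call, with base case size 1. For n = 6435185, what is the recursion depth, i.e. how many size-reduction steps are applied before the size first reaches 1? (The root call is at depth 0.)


Each step divides the size by 4 (rounding up); after k steps the size is ceil(n/4^k), which equals 1 exactly when 4^k >= n.
So the depth is the smallest k with 4^k >= 6435185, i.e. ceil(log_4(6435185)).
4^11 = 4194304 < 6435185 <= 16777216 = 4^12
Recursion depth = 12


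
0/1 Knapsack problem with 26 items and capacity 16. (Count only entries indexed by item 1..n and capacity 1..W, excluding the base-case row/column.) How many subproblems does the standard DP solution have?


The DP table is indexed by (item, capacity).
Rows: 26 items
Columns: 16 capacity values (1 to W)
Total subproblems = 26 * 16 = 416


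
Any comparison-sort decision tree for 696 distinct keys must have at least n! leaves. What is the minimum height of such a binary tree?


A binary decision tree of height h has at most 2^h leaves and needs at least n! of them, so h >= ceil(log2(n!)).
696! is far too large to multiply out, so use Stirling's series:
  ln(n!) ~ n ln n - n + (1/2) ln(2 pi n) + 1/(12n)  (error below 1/(360 n^3), negligible here)
  ln(696) = 6.5453497
  n ln n = 696 * 6.5453497 = 4555.5634
  (1/2) ln(2 pi * 696) = (1/2) ln(4373.0970) = 4.1916
  1/(12*696) = 0.0001
  ln(696!) ~ 4555.5634 - 696 + 4.1916 + 0.0001 = 3863.7551
Convert to base 2: log2(696!) = 3863.7551 / ln 2 = 3863.7551 / 0.69314718 = 5574.2203
ceil(5574.2203) = 5575


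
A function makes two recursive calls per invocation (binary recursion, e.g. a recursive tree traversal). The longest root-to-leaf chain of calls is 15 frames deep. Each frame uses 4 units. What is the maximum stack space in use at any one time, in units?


Binary recursion: the two calls run one after the other, so only one root-to-leaf chain of frames is on the stack at a time.
Maximum depth (longest chain) = 15 frames
Each frame = 4 units
Max stack space = 15 * 4 = 60


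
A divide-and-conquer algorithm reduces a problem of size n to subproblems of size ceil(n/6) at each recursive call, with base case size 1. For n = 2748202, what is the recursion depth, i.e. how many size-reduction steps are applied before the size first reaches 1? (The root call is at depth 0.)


Each step divides the size by 6 (rounding up); after k steps the size is ceil(n/6^k), which equals 1 exactly when 6^k >= n.
So the depth is the smallest k with 6^k >= 2748202, i.e. ceil(log_6(2748202)).
6^8 = 1679616 < 2748202 <= 10077696 = 6^9
Recursion depth = 9


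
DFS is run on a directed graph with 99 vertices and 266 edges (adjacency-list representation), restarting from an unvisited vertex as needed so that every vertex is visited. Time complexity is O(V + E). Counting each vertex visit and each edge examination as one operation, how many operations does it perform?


A full DFS traversal processes each vertex exactly once (push/pop on stack).
Each directed edge is examined once.
V = 99, E = 266
V + E = 365


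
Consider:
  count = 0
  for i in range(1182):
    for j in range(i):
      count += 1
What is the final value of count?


For each i, the inner loop runs i times:
  i=0: inner runs 0 times
  i=1: inner runs 1 time
  i=2: inner runs 2 times
  i=3: inner runs 3 times
  i=4: inner runs 4 times
  i=5: inner runs 5 times
  i=6: inner runs 6 times
  i=7: inner runs 7 times
  ...
Total = 0 + 1 + 2 + ... + 1181 = 1182*(1182-1)/2 = 697971


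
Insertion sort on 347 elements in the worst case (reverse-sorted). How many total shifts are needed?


In the worst case (reverse-sorted), each element shifts past all previous:
  Element 1: 1 shifts
  Element 2: 2 shifts
  Element 3: 3 shifts
  Element 4: 4 shifts
  Element 5: 5 shifts
  ...
  Element 346: 346 shifts
Total = 1 + 2 + ... + 346
= 347*(347-1)/2 = 60031


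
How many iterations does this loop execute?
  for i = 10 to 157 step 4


The loop variable i takes values starting at 10 and increments by 4 each iteration.
Sequence: i = 10, 14, 18, 22, 26, 30, 34, 38, 42, ...
The upper bound 157 is inclusive, so the count is floor((last - first) / step) + 1:
floor((157 - 10) / 4) + 1 = floor(147/4) + 1 = 36 + 1 = 37


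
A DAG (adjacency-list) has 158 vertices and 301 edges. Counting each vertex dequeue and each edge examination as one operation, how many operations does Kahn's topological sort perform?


V = 158 (vertex processing)
E = 301 (edge processing)
V + E = 158 + 301 = 459


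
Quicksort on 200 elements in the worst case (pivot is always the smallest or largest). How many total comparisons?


In the worst case, each partition step picks the worst pivot:
  Partition 1: 199 comparisons (n-1 elements to compare)
  Partition 2: 198 comparisons
  Partition 3: 197 comparisons
  Partition 4: 196 comparisons
  Partition 5: 195 comparisons
  ...
  Last partition: 0 comparisons
Total = (n-1) + (n-2) + ... + 1 + 0 = n*(n-1)/2
= 200*199/2 = 19900


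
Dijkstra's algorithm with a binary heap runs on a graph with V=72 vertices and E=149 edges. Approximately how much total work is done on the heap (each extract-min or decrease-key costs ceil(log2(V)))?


Dijkstra with a binary heap: each vertex is extracted once, each edge may relax once.
Each heap operation costs O(log V).
V + E = 72 + 149 = 221
ceil(log2(72)) = 7 (since 2^6 = 64 < 72 <= 128 = 2^7)
Total heap work = (V+E) * ceil(log2(V)) = 221 * 7 = 1547


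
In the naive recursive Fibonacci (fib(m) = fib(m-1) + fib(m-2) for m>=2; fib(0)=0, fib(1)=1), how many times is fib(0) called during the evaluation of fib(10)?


Let N(m) = number of times fib(m) is called while evaluating fib(10).
N(10) = 1 (the initial call).
N(9) = 1 (only fib(10) calls it).
For 1 <= m <= 8: fib(m) is called by fib(m+1) and fib(m+2), so
  N(m) = N(m+1) + N(m+2).
fib(0) is called only by fib(2), so N(0) = N(2).
Walk down from m=10:
  N(10)=1, N(9)=1, N(8)=2, N(7)=3, N(6)=5, N(5)=8, N(4)=13, N(3)=21, N(2)=34, N(1)=55, N(0)=N(2)=34
N(0) = 34


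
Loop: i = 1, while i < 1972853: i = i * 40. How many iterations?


i multiplies by 40 each step:
i = 1 -> 40 -> 1600 -> 64000 -> 2560000 (stop)
Iterations = ceil(log_40(1972853)) = 4


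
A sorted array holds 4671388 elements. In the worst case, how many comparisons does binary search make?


Halving sequence: 4671388 -> 2335694 -> 1167847 -> 583923 -> 291961 -> 145980 -> 72990 -> 36495 -> 18247 -> 9123 -> 4561 -> 2280 -> 1140 -> 570 -> 285 -> 142 -> 71 -> 35 -> 17 -> 8 -> 4 -> 2 -> 1
Number of halvings = 22
Max comparisons = 22 + 1 = 23


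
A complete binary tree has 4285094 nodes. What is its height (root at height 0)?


In a complete binary tree, level k holds nodes 2^k .. 2^(k+1)-1 (1-indexed).
Height = floor(log2(n)) = floor(log2(4285094)) = 22
Check: 2^22 = 4194304 <= 4285094 < 8388608 = 2^23


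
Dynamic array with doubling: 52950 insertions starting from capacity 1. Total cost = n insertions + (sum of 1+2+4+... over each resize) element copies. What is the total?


n = 52950
Insertion costs: 52950
Resizes copy 1, 2, 4, ... up to the largest power of 2 that is <= n-1 = 52949, i.e. 32768.
Copy costs = 1 + 2 + 4 + 8 + 16 + 32 + 64 + 128 + 256 + 512 + 1024 + 2048 + 4096 + 8192 + 16384 + 32768 = 65535
Total = 52950 + 65535 = 118485


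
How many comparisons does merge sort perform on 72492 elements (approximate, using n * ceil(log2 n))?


Recursion depth: ceil(log2(72492)) = 17
Each recursion level merges n = 72492 elements
Total = 72492 * 17 = 1232364


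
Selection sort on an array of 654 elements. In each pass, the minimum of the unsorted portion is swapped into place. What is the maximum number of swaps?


Selection sort performs one swap per pass:
  Pass 1: find min in positions 0 to 653, swap with position 0
  Pass 2: find min in positions 1 to 653, swap with position 1
  Pass 3: find min in positions 2 to 653, swap with position 2
  Pass 4: find min in positions 3 to 653, swap with position 3
  Pass 5: find min in positions 4 to 653, swap with position 4
  ... (648 more passes)
Total passes (and swaps) = n - 1 = 654 - 1 = 653


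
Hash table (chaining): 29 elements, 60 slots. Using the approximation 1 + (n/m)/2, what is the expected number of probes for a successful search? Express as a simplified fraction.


Computing expected probes:
alpha = 29/60
= 1 + alpha/2
= 1 + 29/(2*60)
= (2*60 + 29) / (2*60)
= 149/120


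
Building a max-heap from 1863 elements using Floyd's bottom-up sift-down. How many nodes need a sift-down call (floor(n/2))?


In a heap of 1863 elements (0-indexed array):
  Last element index: 1862
  Parent of last element: floor((1862 - 1) / 2) = 930
  Internal nodes: indices 0 to 930
  Count = floor(1863/2) = 931


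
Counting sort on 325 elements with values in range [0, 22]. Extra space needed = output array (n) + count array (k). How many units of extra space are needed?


Output array size: 325 (to store sorted result)
Count array size: 23 (one slot per possible value, range 0 to 22)
Total extra space = 325 + 23 = 348


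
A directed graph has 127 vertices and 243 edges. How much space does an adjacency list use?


Adjacency list: one list head per vertex + one entry per edge
Vertex heads: 127
Edge entries: 243
Total = 127 + 243 = 370


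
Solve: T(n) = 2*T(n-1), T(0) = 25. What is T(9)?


Unrolling:
T(9) = 2*T(8) = 2^2*T(7) = ... = 2^9*T(0)
= 2^9 * 25
= 512 * 25 = 12800


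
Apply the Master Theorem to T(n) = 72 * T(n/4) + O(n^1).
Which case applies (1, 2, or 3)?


The Master Theorem: T(n) = a*T(n/b) + O(n^c)
  a = 72, b = 4, c = 1
log_b(a) = log_4(72) ~ 3.085
Compare b^c with a: 4^1 = 4 < 72, so c < log_b(a).
Since c < log_b(a), Case 1 applies.
T(n) = O(n^(log_4 72)) ~ O(n^3.085)
Master Theorem case = 1


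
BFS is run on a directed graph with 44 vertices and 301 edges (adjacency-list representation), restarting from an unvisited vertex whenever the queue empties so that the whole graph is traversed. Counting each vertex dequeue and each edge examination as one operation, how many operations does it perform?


A full BFS traversal dequeues each vertex exactly once and examines each directed edge exactly once.
V = 44 (vertex processing cost)
E = 301 (edge examination cost)
Total operations proportional to V + E = 44 + 301 = 345


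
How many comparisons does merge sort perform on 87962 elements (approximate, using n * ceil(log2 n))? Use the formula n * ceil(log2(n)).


Recursion depth: ceil(log2(87962)) = 17
Each recursion level merges n = 87962 elements
Total = 87962 * 17 = 1495354


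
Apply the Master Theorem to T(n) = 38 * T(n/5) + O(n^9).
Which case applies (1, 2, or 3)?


The Master Theorem: T(n) = a*T(n/b) + O(n^c)
  a = 38, b = 5, c = 9
log_b(a) = log_5(38) ~ 2.26
Compare b^c with a: 5^9 = 1953125 > 38, so c > log_b(a).
Since c > log_b(a), Case 3 applies.
T(n) = O(n^9)
Master Theorem case = 3


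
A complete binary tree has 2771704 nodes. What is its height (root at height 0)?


In a complete binary tree, level k holds nodes 2^k .. 2^(k+1)-1 (1-indexed).
Height = floor(log2(n)) = floor(log2(2771704)) = 21
Check: 2^21 = 2097152 <= 2771704 < 4194304 = 2^22


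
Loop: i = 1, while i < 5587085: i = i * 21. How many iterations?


i multiplies by 21 each step:
i = 1 -> 21 -> 441 -> 9261 -> 194481 -> 4084101 -> 85766121 (stop)
Iterations = ceil(log_21(5587085)) = 6


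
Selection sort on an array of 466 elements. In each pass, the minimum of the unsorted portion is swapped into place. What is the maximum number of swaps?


Selection sort performs one swap per pass:
  Pass 1: find min in positions 0 to 465, swap with position 0
  Pass 2: find min in positions 1 to 465, swap with position 1
  Pass 3: find min in positions 2 to 465, swap with position 2
  Pass 4: find min in positions 3 to 465, swap with position 3
  Pass 5: find min in positions 4 to 465, swap with position 4
  ... (460 more passes)
Total passes (and swaps) = n - 1 = 466 - 1 = 465


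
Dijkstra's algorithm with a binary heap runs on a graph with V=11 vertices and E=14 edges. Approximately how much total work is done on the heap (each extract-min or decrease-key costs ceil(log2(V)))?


Dijkstra with a binary heap: each vertex is extracted once, each edge may relax once.
Each heap operation costs O(log V).
V + E = 11 + 14 = 25
ceil(log2(11)) = 4 (since 2^3 = 8 < 11 <= 16 = 2^4)
Total heap work = (V+E) * ceil(log2(V)) = 25 * 4 = 100


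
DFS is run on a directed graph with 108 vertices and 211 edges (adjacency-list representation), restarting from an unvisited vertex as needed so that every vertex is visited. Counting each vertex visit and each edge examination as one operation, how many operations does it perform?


A full DFS traversal processes each vertex exactly once (push/pop on stack).
Each directed edge is examined once.
V = 108, E = 211
V + E = 319


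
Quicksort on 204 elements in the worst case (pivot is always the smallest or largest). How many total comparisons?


In the worst case, each partition step picks the worst pivot:
  Partition 1: 203 comparisons (n-1 elements to compare)
  Partition 2: 202 comparisons
  Partition 3: 201 comparisons
  Partition 4: 200 comparisons
  Partition 5: 199 comparisons
  ...
  Last partition: 0 comparisons
Total = (n-1) + (n-2) + ... + 1 + 0 = n*(n-1)/2
= 204*203/2 = 20706


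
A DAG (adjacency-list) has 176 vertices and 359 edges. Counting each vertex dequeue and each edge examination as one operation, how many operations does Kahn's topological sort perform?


V = 176 (vertex processing)
E = 359 (edge processing)
V + E = 176 + 359 = 535


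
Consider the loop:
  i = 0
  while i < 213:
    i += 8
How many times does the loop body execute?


Starting at i = 0, each iteration adds 8.
Iterations until i >= 213:
  Iteration 1: i = 0 -> i = 8
  Iteration 2: i = 8 -> i = 16
  Iteration 3: i = 16 -> i = 24
  Iteration 4: i = 24 -> i = 32
  Iteration 5: i = 32 -> i = 40
  Iteration 6: i = 40 -> i = 48
  Iteration 7: i = 48 -> i = 56
  Iteration 8: i = 56 -> i = 64
  ... continuing ...
Total iterations = ceil(213/8) = 27


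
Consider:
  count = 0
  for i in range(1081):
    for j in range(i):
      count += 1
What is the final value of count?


For each i, the inner loop runs i times:
  i=0: inner runs 0 times
  i=1: inner runs 1 time
  i=2: inner runs 2 times
  i=3: inner runs 3 times
  i=4: inner runs 4 times
  i=5: inner runs 5 times
  i=6: inner runs 6 times
  i=7: inner runs 7 times
  ...
Total = 0 + 1 + 2 + ... + 1080 = 1081*(1081-1)/2 = 583740


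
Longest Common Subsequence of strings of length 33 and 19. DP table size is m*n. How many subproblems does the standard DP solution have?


DP table indexed by positions in both strings.
First string: 33 positions
Second string: 19 positions
Total = 33 * 19 = 627


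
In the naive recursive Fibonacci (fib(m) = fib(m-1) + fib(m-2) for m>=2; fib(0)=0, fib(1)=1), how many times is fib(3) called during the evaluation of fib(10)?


Let N(m) = number of times fib(m) is called while evaluating fib(10).
N(10) = 1 (the initial call).
N(9) = 1 (only fib(10) calls it).
For 1 <= m <= 8: fib(m) is called by fib(m+1) and fib(m+2), so
  N(m) = N(m+1) + N(m+2).
fib(0) is called only by fib(2), so N(0) = N(2).
Walk down from m=10:
  N(10)=1, N(9)=1, N(8)=2, N(7)=3, N(6)=5, N(5)=8, N(4)=13, N(3)=21
N(3) = 21


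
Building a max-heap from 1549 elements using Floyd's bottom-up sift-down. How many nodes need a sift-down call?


In a heap of 1549 elements (0-indexed array):
  Last element index: 1548
  Parent of last element: floor((1548 - 1) / 2) = 773
  Internal nodes: indices 0 to 773
  Count = floor(1549/2) = 774


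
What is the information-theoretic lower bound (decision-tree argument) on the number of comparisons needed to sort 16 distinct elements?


A binary decision tree of height h has at most 2^h leaves and needs at least n! of them, so h >= ceil(log2(n!)).
Compute 16! as a running product:
  x2 = 2, x3 = 6, x4 = 24, x5 = 120
  x6 = 720, x7 = 5040, x8 = 40320, x9 = 362880
  x10 = 3628800, x11 = 39916800, x12 = 479001600, x13 = 6227020800
  x14 = 87178291200, x15 = 1307674368000, x16 = 20922789888000
16! = 20922789888000
Bracket between powers of 2:
  2^44 = 17592186044416 < 20922789888000 <= 35184372088832 = 2^45
So ceil(log2(16!)) = 45


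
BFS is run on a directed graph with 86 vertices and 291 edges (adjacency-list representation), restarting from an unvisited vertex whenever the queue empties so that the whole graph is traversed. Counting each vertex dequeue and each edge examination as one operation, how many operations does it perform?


A full BFS traversal dequeues each vertex exactly once and examines each directed edge exactly once.
V = 86 (vertex processing cost)
E = 291 (edge examination cost)
Total operations proportional to V + E = 86 + 291 = 377


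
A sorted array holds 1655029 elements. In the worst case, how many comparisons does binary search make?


Halving sequence: 1655029 -> 827514 -> 413757 -> 206878 -> 103439 -> 51719 -> 25859 -> 12929 -> 6464 -> 3232 -> 1616 -> 808 -> 404 -> 202 -> 101 -> 50 -> 25 -> 12 -> 6 -> 3 -> 1
Number of halvings = 20
Max comparisons = 20 + 1 = 21


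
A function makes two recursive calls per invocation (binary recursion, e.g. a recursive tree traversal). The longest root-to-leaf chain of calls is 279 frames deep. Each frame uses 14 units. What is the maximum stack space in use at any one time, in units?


Binary recursion: the two calls run one after the other, so only one root-to-leaf chain of frames is on the stack at a time.
Maximum depth (longest chain) = 279 frames
Each frame = 14 units
Max stack space = 279 * 14 = 3906


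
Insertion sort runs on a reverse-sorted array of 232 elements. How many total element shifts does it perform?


Sum of shifts = 1 + 2 + 3 + ... + 231
= 232 * 231 / 2
= 53592 / 2
= 26796


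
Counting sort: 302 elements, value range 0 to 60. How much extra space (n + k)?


n = 302 (output array)
k = 61 (count array for 61 distinct values)
Extra space = 302 + 61 = 363


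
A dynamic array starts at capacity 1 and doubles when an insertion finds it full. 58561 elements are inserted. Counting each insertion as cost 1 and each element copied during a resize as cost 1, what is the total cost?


n = 58561
Insertion costs: 58561
Resizes copy 1, 2, 4, ... up to the largest power of 2 that is <= n-1 = 58560, i.e. 32768.
Copy costs = 1 + 2 + 4 + 8 + 16 + 32 + 64 + 128 + 256 + 512 + 1024 + 2048 + 4096 + 8192 + 16384 + 32768 = 65535
Total = 58561 + 65535 = 124096


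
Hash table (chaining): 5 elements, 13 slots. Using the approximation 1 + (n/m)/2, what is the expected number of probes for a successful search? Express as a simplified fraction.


Computing expected probes:
alpha = 5/13
= 1 + alpha/2
= 1 + 5/(2*13)
= (2*13 + 5) / (2*13)
= 31/26


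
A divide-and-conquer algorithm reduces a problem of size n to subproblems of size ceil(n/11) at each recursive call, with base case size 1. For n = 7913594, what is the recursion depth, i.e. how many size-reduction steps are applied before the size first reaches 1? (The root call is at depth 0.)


Each step divides the size by 11 (rounding up); after k steps the size is ceil(n/11^k), which equals 1 exactly when 11^k >= n.
So the depth is the smallest k with 11^k >= 7913594, i.e. ceil(log_11(7913594)).
11^6 = 1771561 < 7913594 <= 19487171 = 11^7
Recursion depth = 7


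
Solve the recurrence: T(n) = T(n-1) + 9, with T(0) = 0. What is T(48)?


Unrolling the recurrence:
T(48) = T(47) + 9
       = T(46) + 9 + 9
       = T(45) + 9*3
       ...
       = T(0) + 9*48
       = 0 + 432 = 432


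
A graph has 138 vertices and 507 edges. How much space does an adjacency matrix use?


Adjacency matrix: V x V grid of entries
Space = V^2 = 138^2 = 138 * 138 = 19044


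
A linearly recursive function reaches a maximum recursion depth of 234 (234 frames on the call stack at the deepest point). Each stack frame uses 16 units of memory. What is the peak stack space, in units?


Maximum recursion depth = 234 frames
Memory per frame = 16 units
Total stack space = depth * frame_size
= 234 * 16 = 3744


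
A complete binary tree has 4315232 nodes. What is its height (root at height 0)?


In a complete binary tree, level k holds nodes 2^k .. 2^(k+1)-1 (1-indexed).
Height = floor(log2(n)) = floor(log2(4315232)) = 22
Check: 2^22 = 4194304 <= 4315232 < 8388608 = 2^23
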